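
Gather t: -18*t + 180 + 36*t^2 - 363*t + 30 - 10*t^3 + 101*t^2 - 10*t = -10*t^3 + 137*t^2 - 391*t + 210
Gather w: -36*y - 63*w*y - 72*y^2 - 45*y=-63*w*y - 72*y^2 - 81*y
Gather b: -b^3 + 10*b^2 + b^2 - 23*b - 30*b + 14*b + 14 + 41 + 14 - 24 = -b^3 + 11*b^2 - 39*b + 45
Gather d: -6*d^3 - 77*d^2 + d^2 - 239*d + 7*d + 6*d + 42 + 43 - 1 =-6*d^3 - 76*d^2 - 226*d + 84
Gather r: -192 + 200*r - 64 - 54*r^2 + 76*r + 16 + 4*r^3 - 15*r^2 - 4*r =4*r^3 - 69*r^2 + 272*r - 240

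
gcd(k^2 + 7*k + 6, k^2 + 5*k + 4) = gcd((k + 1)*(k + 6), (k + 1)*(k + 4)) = k + 1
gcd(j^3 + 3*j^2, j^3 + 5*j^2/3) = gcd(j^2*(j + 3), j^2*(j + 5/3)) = j^2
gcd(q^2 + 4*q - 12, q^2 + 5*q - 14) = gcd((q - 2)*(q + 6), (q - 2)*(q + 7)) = q - 2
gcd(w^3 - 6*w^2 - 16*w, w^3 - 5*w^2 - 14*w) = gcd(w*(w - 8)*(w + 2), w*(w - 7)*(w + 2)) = w^2 + 2*w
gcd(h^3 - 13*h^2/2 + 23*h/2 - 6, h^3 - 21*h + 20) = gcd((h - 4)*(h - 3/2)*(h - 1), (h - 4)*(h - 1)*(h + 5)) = h^2 - 5*h + 4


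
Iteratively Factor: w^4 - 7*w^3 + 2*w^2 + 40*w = (w - 5)*(w^3 - 2*w^2 - 8*w) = (w - 5)*(w + 2)*(w^2 - 4*w) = (w - 5)*(w - 4)*(w + 2)*(w)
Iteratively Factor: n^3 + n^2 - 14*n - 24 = (n + 3)*(n^2 - 2*n - 8) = (n - 4)*(n + 3)*(n + 2)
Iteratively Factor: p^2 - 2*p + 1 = (p - 1)*(p - 1)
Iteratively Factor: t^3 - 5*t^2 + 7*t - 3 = (t - 1)*(t^2 - 4*t + 3) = (t - 1)^2*(t - 3)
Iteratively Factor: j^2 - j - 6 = (j - 3)*(j + 2)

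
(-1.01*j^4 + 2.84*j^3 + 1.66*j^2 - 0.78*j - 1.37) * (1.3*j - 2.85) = -1.313*j^5 + 6.5705*j^4 - 5.936*j^3 - 5.745*j^2 + 0.442*j + 3.9045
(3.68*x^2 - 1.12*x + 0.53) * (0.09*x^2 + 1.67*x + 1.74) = 0.3312*x^4 + 6.0448*x^3 + 4.5805*x^2 - 1.0637*x + 0.9222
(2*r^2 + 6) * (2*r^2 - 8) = 4*r^4 - 4*r^2 - 48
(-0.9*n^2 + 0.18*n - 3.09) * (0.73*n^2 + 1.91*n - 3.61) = -0.657*n^4 - 1.5876*n^3 + 1.3371*n^2 - 6.5517*n + 11.1549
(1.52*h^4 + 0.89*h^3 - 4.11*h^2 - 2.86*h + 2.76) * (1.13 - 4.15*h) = -6.308*h^5 - 1.9759*h^4 + 18.0622*h^3 + 7.2247*h^2 - 14.6858*h + 3.1188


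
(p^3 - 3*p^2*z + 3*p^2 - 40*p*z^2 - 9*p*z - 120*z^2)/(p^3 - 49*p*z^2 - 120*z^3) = (p + 3)/(p + 3*z)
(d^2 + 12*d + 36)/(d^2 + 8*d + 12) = (d + 6)/(d + 2)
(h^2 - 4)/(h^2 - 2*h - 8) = (h - 2)/(h - 4)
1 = 1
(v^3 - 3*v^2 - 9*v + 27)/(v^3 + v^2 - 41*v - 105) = (v^2 - 6*v + 9)/(v^2 - 2*v - 35)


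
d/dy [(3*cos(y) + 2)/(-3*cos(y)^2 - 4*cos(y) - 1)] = (9*sin(y)^2 - 12*cos(y) - 14)*sin(y)/(3*cos(y)^2 + 4*cos(y) + 1)^2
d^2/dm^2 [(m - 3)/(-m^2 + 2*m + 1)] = 2*(4*(m - 3)*(m - 1)^2 + (3*m - 5)*(-m^2 + 2*m + 1))/(-m^2 + 2*m + 1)^3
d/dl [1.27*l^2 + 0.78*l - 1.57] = 2.54*l + 0.78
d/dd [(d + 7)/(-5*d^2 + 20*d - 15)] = (-d^2 + 4*d + 2*(d - 2)*(d + 7) - 3)/(5*(d^2 - 4*d + 3)^2)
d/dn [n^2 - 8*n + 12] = 2*n - 8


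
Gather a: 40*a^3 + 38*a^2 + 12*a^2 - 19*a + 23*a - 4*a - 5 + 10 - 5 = 40*a^3 + 50*a^2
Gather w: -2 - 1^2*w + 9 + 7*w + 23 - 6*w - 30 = 0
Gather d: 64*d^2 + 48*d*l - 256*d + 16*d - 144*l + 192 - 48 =64*d^2 + d*(48*l - 240) - 144*l + 144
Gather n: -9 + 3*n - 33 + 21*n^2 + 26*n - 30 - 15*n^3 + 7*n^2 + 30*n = -15*n^3 + 28*n^2 + 59*n - 72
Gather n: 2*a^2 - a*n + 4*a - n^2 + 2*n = 2*a^2 + 4*a - n^2 + n*(2 - a)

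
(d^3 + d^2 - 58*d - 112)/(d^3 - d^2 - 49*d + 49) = (d^2 - 6*d - 16)/(d^2 - 8*d + 7)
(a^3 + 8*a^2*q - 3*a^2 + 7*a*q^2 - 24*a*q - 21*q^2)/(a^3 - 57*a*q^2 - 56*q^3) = (3 - a)/(-a + 8*q)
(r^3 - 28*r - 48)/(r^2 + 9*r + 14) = (r^2 - 2*r - 24)/(r + 7)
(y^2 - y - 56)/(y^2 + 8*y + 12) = (y^2 - y - 56)/(y^2 + 8*y + 12)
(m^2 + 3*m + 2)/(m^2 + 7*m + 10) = (m + 1)/(m + 5)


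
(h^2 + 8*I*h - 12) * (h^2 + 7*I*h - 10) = h^4 + 15*I*h^3 - 78*h^2 - 164*I*h + 120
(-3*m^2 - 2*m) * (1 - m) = 3*m^3 - m^2 - 2*m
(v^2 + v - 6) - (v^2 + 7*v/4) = -3*v/4 - 6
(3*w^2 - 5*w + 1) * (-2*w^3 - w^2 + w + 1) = -6*w^5 + 7*w^4 + 6*w^3 - 3*w^2 - 4*w + 1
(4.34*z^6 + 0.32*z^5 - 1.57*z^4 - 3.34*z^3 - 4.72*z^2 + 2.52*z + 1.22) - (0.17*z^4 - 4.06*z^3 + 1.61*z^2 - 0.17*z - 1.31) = 4.34*z^6 + 0.32*z^5 - 1.74*z^4 + 0.72*z^3 - 6.33*z^2 + 2.69*z + 2.53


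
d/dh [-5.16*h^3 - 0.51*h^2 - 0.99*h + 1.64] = -15.48*h^2 - 1.02*h - 0.99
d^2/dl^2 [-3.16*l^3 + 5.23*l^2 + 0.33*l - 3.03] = 10.46 - 18.96*l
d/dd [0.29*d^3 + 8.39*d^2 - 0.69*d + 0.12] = 0.87*d^2 + 16.78*d - 0.69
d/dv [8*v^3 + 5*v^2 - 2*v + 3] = 24*v^2 + 10*v - 2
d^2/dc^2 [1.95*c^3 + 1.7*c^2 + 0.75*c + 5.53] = 11.7*c + 3.4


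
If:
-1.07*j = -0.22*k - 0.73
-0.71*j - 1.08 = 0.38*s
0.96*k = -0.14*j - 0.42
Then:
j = 0.58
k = -0.52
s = -3.92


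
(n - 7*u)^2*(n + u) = n^3 - 13*n^2*u + 35*n*u^2 + 49*u^3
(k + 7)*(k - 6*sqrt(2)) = k^2 - 6*sqrt(2)*k + 7*k - 42*sqrt(2)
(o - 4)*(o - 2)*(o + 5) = o^3 - o^2 - 22*o + 40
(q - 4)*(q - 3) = q^2 - 7*q + 12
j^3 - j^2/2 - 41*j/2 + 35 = (j - 7/2)*(j - 2)*(j + 5)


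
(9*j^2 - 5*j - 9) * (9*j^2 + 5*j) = 81*j^4 - 106*j^2 - 45*j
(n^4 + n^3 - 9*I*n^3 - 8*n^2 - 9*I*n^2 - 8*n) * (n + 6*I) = n^5 + n^4 - 3*I*n^4 + 46*n^3 - 3*I*n^3 + 46*n^2 - 48*I*n^2 - 48*I*n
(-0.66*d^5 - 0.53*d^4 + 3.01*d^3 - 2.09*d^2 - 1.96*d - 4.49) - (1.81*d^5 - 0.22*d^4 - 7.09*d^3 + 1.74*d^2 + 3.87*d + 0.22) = -2.47*d^5 - 0.31*d^4 + 10.1*d^3 - 3.83*d^2 - 5.83*d - 4.71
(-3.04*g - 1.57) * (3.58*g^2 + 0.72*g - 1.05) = -10.8832*g^3 - 7.8094*g^2 + 2.0616*g + 1.6485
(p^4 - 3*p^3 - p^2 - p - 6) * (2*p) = 2*p^5 - 6*p^4 - 2*p^3 - 2*p^2 - 12*p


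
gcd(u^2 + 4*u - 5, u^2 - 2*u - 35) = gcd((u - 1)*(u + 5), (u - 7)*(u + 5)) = u + 5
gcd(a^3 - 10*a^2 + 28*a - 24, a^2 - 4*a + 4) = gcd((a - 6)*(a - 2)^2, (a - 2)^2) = a^2 - 4*a + 4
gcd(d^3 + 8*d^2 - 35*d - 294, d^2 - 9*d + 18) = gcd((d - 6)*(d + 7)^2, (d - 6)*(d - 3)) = d - 6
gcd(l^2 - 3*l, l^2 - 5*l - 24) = 1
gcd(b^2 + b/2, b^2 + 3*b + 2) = 1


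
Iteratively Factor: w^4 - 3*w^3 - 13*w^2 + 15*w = (w)*(w^3 - 3*w^2 - 13*w + 15) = w*(w - 1)*(w^2 - 2*w - 15) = w*(w - 5)*(w - 1)*(w + 3)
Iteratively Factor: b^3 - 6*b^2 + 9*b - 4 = (b - 1)*(b^2 - 5*b + 4) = (b - 4)*(b - 1)*(b - 1)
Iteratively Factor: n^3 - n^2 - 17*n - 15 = (n + 3)*(n^2 - 4*n - 5) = (n - 5)*(n + 3)*(n + 1)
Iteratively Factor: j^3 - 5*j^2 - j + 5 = (j - 1)*(j^2 - 4*j - 5) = (j - 1)*(j + 1)*(j - 5)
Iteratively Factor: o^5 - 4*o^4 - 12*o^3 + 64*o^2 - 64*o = (o - 2)*(o^4 - 2*o^3 - 16*o^2 + 32*o) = (o - 2)*(o + 4)*(o^3 - 6*o^2 + 8*o) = (o - 2)^2*(o + 4)*(o^2 - 4*o) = (o - 4)*(o - 2)^2*(o + 4)*(o)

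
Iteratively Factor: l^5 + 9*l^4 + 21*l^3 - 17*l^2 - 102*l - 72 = (l + 3)*(l^4 + 6*l^3 + 3*l^2 - 26*l - 24) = (l + 3)^2*(l^3 + 3*l^2 - 6*l - 8) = (l - 2)*(l + 3)^2*(l^2 + 5*l + 4) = (l - 2)*(l + 3)^2*(l + 4)*(l + 1)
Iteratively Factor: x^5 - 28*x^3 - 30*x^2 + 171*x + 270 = (x - 5)*(x^4 + 5*x^3 - 3*x^2 - 45*x - 54) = (x - 5)*(x - 3)*(x^3 + 8*x^2 + 21*x + 18) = (x - 5)*(x - 3)*(x + 2)*(x^2 + 6*x + 9) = (x - 5)*(x - 3)*(x + 2)*(x + 3)*(x + 3)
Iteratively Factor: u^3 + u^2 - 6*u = (u)*(u^2 + u - 6) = u*(u + 3)*(u - 2)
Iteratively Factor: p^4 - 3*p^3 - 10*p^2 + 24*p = (p - 4)*(p^3 + p^2 - 6*p) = (p - 4)*(p + 3)*(p^2 - 2*p) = p*(p - 4)*(p + 3)*(p - 2)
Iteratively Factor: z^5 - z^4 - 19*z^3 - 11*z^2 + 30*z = (z + 3)*(z^4 - 4*z^3 - 7*z^2 + 10*z) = (z - 5)*(z + 3)*(z^3 + z^2 - 2*z) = (z - 5)*(z - 1)*(z + 3)*(z^2 + 2*z) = z*(z - 5)*(z - 1)*(z + 3)*(z + 2)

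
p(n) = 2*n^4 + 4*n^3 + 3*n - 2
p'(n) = 8*n^3 + 12*n^2 + 3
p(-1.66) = -10.09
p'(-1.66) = -0.53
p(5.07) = 1855.99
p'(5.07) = 1354.05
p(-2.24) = -3.33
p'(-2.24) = -26.70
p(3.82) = 658.31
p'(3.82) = 624.05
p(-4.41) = 398.16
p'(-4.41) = -449.75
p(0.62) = 1.11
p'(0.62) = 9.52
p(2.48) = 142.11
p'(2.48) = 198.83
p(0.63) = 1.21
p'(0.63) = 9.76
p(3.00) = 277.00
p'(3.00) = 327.00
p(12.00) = 48418.00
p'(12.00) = 15555.00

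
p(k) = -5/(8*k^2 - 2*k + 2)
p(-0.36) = -1.33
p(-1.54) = -0.21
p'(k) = -5*(2 - 16*k)/(8*k^2 - 2*k + 2)^2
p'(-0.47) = -2.15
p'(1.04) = 1.00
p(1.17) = -0.47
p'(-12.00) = 0.00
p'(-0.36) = -2.75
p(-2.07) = -0.12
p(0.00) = -2.50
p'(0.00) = -2.50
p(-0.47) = -1.06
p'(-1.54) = -0.23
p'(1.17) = 0.74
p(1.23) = -0.43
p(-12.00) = 0.00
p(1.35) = -0.36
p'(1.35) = 0.51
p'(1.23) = 0.65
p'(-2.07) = -0.11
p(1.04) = -0.58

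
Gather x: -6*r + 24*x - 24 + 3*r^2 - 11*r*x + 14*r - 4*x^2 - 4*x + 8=3*r^2 + 8*r - 4*x^2 + x*(20 - 11*r) - 16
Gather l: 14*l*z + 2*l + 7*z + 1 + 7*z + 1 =l*(14*z + 2) + 14*z + 2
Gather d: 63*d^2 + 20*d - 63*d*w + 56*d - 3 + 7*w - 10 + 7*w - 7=63*d^2 + d*(76 - 63*w) + 14*w - 20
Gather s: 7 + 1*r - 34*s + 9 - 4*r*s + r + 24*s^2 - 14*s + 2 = 2*r + 24*s^2 + s*(-4*r - 48) + 18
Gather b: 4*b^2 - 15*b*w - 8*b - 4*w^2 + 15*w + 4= 4*b^2 + b*(-15*w - 8) - 4*w^2 + 15*w + 4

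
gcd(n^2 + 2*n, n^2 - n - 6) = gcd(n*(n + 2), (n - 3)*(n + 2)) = n + 2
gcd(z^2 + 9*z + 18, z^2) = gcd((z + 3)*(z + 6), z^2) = 1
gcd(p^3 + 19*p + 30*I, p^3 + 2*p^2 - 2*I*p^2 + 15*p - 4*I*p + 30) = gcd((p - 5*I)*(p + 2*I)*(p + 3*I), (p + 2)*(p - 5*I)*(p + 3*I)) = p^2 - 2*I*p + 15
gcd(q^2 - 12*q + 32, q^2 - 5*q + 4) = q - 4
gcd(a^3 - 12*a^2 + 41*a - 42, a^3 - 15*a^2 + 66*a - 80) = a - 2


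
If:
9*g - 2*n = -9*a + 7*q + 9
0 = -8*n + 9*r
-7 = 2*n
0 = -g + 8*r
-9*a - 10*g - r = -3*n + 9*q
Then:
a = 2483/96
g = -224/9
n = -7/2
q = 31/32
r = -28/9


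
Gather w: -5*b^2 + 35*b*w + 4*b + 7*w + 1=-5*b^2 + 4*b + w*(35*b + 7) + 1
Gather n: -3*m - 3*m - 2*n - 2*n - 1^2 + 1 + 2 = -6*m - 4*n + 2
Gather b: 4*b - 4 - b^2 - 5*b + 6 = -b^2 - b + 2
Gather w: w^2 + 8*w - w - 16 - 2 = w^2 + 7*w - 18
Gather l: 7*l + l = 8*l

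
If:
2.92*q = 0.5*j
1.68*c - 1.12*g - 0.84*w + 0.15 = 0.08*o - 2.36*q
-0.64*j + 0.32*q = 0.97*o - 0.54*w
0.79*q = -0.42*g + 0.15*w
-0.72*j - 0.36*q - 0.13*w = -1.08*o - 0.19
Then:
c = 0.605469736214875*w - 0.15344802949522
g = 0.251243394689325*w - 0.042698033100385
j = 0.328797723425346*w + 0.132569285555221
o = 0.35833584600013*w - 0.0799796621793394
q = 0.0563009800385867*w + 0.0227002201293186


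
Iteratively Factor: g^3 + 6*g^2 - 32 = (g - 2)*(g^2 + 8*g + 16) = (g - 2)*(g + 4)*(g + 4)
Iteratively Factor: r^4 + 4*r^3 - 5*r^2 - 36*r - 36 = (r + 3)*(r^3 + r^2 - 8*r - 12) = (r + 2)*(r + 3)*(r^2 - r - 6) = (r + 2)^2*(r + 3)*(r - 3)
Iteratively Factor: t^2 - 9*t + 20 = (t - 4)*(t - 5)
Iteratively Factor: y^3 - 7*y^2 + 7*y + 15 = (y + 1)*(y^2 - 8*y + 15) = (y - 5)*(y + 1)*(y - 3)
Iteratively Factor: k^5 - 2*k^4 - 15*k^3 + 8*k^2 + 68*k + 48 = (k + 1)*(k^4 - 3*k^3 - 12*k^2 + 20*k + 48) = (k + 1)*(k + 2)*(k^3 - 5*k^2 - 2*k + 24) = (k - 3)*(k + 1)*(k + 2)*(k^2 - 2*k - 8) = (k - 3)*(k + 1)*(k + 2)^2*(k - 4)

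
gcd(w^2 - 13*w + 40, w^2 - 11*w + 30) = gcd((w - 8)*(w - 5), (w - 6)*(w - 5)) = w - 5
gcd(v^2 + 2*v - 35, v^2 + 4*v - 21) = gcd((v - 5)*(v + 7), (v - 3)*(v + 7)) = v + 7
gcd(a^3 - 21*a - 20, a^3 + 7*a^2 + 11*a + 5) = a + 1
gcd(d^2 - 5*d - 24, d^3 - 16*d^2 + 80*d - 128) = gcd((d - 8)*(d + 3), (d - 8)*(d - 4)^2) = d - 8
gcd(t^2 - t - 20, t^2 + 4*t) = t + 4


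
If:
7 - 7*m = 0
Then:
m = 1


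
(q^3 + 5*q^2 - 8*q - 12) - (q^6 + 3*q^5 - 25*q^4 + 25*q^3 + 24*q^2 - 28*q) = -q^6 - 3*q^5 + 25*q^4 - 24*q^3 - 19*q^2 + 20*q - 12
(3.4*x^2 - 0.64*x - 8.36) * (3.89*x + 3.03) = 13.226*x^3 + 7.8124*x^2 - 34.4596*x - 25.3308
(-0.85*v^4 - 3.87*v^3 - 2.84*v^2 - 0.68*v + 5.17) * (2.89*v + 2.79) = -2.4565*v^5 - 13.5558*v^4 - 19.0049*v^3 - 9.8888*v^2 + 13.0441*v + 14.4243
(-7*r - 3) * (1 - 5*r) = 35*r^2 + 8*r - 3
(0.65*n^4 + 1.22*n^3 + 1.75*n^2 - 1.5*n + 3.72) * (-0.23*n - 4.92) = -0.1495*n^5 - 3.4786*n^4 - 6.4049*n^3 - 8.265*n^2 + 6.5244*n - 18.3024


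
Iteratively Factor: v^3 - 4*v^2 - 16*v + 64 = (v + 4)*(v^2 - 8*v + 16) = (v - 4)*(v + 4)*(v - 4)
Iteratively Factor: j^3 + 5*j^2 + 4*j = (j + 1)*(j^2 + 4*j) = j*(j + 1)*(j + 4)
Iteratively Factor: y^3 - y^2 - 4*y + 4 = (y - 2)*(y^2 + y - 2) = (y - 2)*(y - 1)*(y + 2)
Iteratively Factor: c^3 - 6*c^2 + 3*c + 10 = (c + 1)*(c^2 - 7*c + 10) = (c - 5)*(c + 1)*(c - 2)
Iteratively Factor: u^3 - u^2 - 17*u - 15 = (u + 3)*(u^2 - 4*u - 5) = (u + 1)*(u + 3)*(u - 5)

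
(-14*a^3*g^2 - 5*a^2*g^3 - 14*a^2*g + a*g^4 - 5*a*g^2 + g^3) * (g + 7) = -14*a^3*g^3 - 98*a^3*g^2 - 5*a^2*g^4 - 35*a^2*g^3 - 14*a^2*g^2 - 98*a^2*g + a*g^5 + 7*a*g^4 - 5*a*g^3 - 35*a*g^2 + g^4 + 7*g^3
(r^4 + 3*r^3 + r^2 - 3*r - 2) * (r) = r^5 + 3*r^4 + r^3 - 3*r^2 - 2*r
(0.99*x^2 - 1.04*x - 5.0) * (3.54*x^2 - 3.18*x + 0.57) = 3.5046*x^4 - 6.8298*x^3 - 13.8285*x^2 + 15.3072*x - 2.85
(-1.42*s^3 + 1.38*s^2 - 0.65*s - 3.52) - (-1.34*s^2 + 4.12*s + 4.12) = -1.42*s^3 + 2.72*s^2 - 4.77*s - 7.64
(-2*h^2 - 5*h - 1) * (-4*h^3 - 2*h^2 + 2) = 8*h^5 + 24*h^4 + 14*h^3 - 2*h^2 - 10*h - 2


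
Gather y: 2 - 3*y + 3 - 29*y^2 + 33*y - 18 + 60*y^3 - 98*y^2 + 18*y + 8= 60*y^3 - 127*y^2 + 48*y - 5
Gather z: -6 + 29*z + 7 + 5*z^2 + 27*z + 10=5*z^2 + 56*z + 11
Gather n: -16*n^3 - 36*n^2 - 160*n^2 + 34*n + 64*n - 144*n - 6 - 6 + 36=-16*n^3 - 196*n^2 - 46*n + 24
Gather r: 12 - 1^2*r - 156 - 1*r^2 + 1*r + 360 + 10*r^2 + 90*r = 9*r^2 + 90*r + 216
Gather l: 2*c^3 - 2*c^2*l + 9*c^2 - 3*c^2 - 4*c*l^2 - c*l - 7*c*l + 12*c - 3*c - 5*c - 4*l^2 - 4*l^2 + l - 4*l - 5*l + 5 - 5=2*c^3 + 6*c^2 + 4*c + l^2*(-4*c - 8) + l*(-2*c^2 - 8*c - 8)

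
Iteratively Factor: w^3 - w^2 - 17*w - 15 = (w - 5)*(w^2 + 4*w + 3) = (w - 5)*(w + 3)*(w + 1)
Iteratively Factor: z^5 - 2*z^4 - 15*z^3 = (z)*(z^4 - 2*z^3 - 15*z^2) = z*(z - 5)*(z^3 + 3*z^2) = z^2*(z - 5)*(z^2 + 3*z) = z^2*(z - 5)*(z + 3)*(z)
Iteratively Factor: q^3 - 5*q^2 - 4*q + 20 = (q + 2)*(q^2 - 7*q + 10) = (q - 5)*(q + 2)*(q - 2)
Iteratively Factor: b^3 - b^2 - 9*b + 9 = (b - 3)*(b^2 + 2*b - 3) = (b - 3)*(b + 3)*(b - 1)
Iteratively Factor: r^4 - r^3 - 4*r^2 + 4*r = (r - 2)*(r^3 + r^2 - 2*r) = (r - 2)*(r - 1)*(r^2 + 2*r) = (r - 2)*(r - 1)*(r + 2)*(r)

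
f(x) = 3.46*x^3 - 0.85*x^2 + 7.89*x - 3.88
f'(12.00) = 1482.21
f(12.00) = 5947.28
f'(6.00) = 371.37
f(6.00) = 760.22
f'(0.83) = 13.63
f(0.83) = 4.06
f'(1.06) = 17.75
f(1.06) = 7.65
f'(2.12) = 50.94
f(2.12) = 41.99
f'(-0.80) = 15.89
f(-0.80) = -12.51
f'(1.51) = 28.99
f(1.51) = 18.01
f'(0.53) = 9.90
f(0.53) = 0.58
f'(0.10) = 7.82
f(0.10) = -3.10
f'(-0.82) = 16.26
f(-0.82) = -12.83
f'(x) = 10.38*x^2 - 1.7*x + 7.89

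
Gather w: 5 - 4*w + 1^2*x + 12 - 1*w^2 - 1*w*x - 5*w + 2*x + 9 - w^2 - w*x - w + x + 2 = -2*w^2 + w*(-2*x - 10) + 4*x + 28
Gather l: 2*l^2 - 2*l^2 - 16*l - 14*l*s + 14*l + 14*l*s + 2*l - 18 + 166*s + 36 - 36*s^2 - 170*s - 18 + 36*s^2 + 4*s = 0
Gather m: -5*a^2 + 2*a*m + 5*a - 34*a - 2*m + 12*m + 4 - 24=-5*a^2 - 29*a + m*(2*a + 10) - 20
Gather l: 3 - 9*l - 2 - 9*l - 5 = -18*l - 4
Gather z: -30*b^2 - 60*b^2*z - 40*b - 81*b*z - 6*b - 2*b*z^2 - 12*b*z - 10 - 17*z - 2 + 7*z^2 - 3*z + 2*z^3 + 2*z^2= -30*b^2 - 46*b + 2*z^3 + z^2*(9 - 2*b) + z*(-60*b^2 - 93*b - 20) - 12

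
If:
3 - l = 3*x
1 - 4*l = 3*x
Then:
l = -2/3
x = 11/9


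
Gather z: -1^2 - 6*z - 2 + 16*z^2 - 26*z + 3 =16*z^2 - 32*z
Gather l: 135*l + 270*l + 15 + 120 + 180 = 405*l + 315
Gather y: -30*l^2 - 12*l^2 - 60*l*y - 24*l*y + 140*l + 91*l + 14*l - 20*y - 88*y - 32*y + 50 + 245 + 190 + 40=-42*l^2 + 245*l + y*(-84*l - 140) + 525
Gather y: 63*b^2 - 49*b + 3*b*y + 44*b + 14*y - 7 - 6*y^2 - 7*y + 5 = 63*b^2 - 5*b - 6*y^2 + y*(3*b + 7) - 2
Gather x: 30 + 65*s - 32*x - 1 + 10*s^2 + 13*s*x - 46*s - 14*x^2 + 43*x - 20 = 10*s^2 + 19*s - 14*x^2 + x*(13*s + 11) + 9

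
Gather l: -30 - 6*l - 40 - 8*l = -14*l - 70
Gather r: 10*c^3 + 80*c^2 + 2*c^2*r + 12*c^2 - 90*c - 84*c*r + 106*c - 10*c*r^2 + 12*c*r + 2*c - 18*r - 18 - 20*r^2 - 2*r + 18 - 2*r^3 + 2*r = 10*c^3 + 92*c^2 + 18*c - 2*r^3 + r^2*(-10*c - 20) + r*(2*c^2 - 72*c - 18)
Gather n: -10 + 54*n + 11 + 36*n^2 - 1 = 36*n^2 + 54*n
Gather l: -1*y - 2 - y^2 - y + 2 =-y^2 - 2*y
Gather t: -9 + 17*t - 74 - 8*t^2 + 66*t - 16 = -8*t^2 + 83*t - 99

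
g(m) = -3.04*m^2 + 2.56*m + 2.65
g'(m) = 2.56 - 6.08*m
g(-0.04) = 2.54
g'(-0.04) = 2.80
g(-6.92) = -160.64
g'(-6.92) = 44.63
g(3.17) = -19.78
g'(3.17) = -16.71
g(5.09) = -63.08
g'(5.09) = -28.39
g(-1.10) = -3.84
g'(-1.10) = 9.25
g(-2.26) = -18.66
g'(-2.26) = 16.30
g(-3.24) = -37.56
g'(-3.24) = 22.26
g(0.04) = 2.75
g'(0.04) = 2.32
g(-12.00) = -465.83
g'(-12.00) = 75.52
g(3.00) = -17.03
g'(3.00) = -15.68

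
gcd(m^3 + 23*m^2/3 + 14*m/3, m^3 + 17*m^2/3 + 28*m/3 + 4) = m + 2/3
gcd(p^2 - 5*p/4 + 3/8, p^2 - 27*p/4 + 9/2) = p - 3/4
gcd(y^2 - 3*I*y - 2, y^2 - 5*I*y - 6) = y - 2*I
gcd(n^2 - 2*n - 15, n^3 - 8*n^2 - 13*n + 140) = n - 5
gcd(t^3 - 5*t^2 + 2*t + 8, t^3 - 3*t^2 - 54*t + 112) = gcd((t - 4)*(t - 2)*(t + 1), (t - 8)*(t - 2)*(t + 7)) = t - 2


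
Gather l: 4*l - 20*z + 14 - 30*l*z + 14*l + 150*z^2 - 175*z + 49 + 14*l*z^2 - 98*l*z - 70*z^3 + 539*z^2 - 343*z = l*(14*z^2 - 128*z + 18) - 70*z^3 + 689*z^2 - 538*z + 63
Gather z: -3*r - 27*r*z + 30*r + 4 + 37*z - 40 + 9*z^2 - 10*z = 27*r + 9*z^2 + z*(27 - 27*r) - 36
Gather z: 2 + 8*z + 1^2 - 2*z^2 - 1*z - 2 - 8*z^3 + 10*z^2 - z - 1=-8*z^3 + 8*z^2 + 6*z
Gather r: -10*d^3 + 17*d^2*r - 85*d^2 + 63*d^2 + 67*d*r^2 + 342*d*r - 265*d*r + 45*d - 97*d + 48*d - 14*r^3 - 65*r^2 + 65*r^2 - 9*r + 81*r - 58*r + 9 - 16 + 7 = -10*d^3 - 22*d^2 + 67*d*r^2 - 4*d - 14*r^3 + r*(17*d^2 + 77*d + 14)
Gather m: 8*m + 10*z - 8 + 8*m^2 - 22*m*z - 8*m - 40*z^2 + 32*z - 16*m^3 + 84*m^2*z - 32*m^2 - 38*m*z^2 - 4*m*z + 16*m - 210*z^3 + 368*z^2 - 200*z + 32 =-16*m^3 + m^2*(84*z - 24) + m*(-38*z^2 - 26*z + 16) - 210*z^3 + 328*z^2 - 158*z + 24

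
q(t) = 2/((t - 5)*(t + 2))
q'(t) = -2/((t - 5)*(t + 2)^2) - 2/((t - 5)^2*(t + 2)) = 2*(3 - 2*t)/(t^4 - 6*t^3 - 11*t^2 + 60*t + 100)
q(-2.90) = 0.28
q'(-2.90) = 0.35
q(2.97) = -0.20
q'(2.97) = -0.06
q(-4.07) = 0.11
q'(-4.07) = 0.06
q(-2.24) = 1.15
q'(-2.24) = 4.95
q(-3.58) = 0.15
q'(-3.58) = 0.11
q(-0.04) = -0.20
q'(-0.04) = 0.06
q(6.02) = 0.24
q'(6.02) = -0.27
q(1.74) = -0.16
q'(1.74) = -0.01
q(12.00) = 0.02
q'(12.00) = 0.00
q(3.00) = -0.20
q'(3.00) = -0.06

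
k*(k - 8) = k^2 - 8*k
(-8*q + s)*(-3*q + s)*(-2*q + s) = -48*q^3 + 46*q^2*s - 13*q*s^2 + s^3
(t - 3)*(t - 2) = t^2 - 5*t + 6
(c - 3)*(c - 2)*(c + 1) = c^3 - 4*c^2 + c + 6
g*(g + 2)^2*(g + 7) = g^4 + 11*g^3 + 32*g^2 + 28*g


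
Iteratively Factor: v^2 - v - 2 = (v - 2)*(v + 1)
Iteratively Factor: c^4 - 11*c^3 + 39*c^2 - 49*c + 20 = (c - 1)*(c^3 - 10*c^2 + 29*c - 20) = (c - 5)*(c - 1)*(c^2 - 5*c + 4) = (c - 5)*(c - 1)^2*(c - 4)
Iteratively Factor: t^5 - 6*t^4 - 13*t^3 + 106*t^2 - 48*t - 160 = (t - 4)*(t^4 - 2*t^3 - 21*t^2 + 22*t + 40) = (t - 4)*(t + 4)*(t^3 - 6*t^2 + 3*t + 10) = (t - 4)*(t + 1)*(t + 4)*(t^2 - 7*t + 10) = (t - 5)*(t - 4)*(t + 1)*(t + 4)*(t - 2)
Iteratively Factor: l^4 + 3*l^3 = (l)*(l^3 + 3*l^2) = l^2*(l^2 + 3*l) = l^3*(l + 3)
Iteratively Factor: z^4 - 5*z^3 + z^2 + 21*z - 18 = (z + 2)*(z^3 - 7*z^2 + 15*z - 9) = (z - 3)*(z + 2)*(z^2 - 4*z + 3) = (z - 3)^2*(z + 2)*(z - 1)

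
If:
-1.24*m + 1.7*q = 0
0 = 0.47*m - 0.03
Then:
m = 0.06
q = 0.05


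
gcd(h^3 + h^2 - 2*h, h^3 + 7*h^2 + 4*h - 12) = h^2 + h - 2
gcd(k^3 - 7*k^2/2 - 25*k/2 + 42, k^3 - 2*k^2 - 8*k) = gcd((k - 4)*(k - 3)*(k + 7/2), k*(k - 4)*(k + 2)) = k - 4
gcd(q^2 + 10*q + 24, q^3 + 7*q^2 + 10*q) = 1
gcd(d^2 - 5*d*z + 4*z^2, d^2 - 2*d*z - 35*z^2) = 1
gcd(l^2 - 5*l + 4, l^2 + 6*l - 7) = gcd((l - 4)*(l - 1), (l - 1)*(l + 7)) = l - 1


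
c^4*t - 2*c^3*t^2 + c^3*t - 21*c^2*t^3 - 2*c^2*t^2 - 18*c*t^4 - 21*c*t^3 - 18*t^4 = (c - 6*t)*(c + t)*(c + 3*t)*(c*t + t)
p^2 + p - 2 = (p - 1)*(p + 2)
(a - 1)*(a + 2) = a^2 + a - 2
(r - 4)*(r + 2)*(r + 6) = r^3 + 4*r^2 - 20*r - 48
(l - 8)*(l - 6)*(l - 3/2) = l^3 - 31*l^2/2 + 69*l - 72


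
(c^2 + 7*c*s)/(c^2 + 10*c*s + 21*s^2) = c/(c + 3*s)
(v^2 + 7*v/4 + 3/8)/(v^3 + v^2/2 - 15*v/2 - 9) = (v + 1/4)/(v^2 - v - 6)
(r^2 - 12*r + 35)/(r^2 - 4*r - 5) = (r - 7)/(r + 1)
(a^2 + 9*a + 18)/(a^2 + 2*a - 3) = (a + 6)/(a - 1)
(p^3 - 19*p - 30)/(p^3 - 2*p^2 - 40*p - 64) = (p^2 - 2*p - 15)/(p^2 - 4*p - 32)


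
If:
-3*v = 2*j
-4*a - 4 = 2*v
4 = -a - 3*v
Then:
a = -2/5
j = 9/5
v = -6/5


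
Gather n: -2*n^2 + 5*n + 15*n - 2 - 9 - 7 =-2*n^2 + 20*n - 18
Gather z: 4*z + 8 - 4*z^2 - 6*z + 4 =-4*z^2 - 2*z + 12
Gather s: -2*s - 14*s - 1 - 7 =-16*s - 8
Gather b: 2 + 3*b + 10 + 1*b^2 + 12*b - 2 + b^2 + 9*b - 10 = 2*b^2 + 24*b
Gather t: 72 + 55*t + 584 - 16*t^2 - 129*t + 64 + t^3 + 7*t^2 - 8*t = t^3 - 9*t^2 - 82*t + 720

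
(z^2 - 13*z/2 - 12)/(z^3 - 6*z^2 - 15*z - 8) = (z + 3/2)/(z^2 + 2*z + 1)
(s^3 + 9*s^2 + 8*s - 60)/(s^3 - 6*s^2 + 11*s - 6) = (s^2 + 11*s + 30)/(s^2 - 4*s + 3)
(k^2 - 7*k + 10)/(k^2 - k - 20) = (k - 2)/(k + 4)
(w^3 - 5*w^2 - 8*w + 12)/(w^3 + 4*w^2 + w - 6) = (w - 6)/(w + 3)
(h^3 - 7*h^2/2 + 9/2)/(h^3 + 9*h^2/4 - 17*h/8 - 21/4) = 4*(h^2 - 2*h - 3)/(4*h^2 + 15*h + 14)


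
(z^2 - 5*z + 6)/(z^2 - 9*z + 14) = (z - 3)/(z - 7)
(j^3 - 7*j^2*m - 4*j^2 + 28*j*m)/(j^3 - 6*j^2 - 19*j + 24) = j*(j^2 - 7*j*m - 4*j + 28*m)/(j^3 - 6*j^2 - 19*j + 24)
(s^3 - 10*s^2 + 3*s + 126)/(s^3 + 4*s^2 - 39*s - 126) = (s - 7)/(s + 7)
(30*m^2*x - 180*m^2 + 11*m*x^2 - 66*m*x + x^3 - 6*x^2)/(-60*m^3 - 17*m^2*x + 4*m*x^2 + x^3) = (6*m*x - 36*m + x^2 - 6*x)/(-12*m^2 - m*x + x^2)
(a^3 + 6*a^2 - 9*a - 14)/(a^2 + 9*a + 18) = (a^3 + 6*a^2 - 9*a - 14)/(a^2 + 9*a + 18)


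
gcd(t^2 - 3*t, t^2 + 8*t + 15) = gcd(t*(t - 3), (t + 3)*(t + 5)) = 1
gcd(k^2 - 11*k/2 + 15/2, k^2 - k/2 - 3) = 1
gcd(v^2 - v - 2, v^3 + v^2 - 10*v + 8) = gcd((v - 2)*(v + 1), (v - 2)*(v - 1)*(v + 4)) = v - 2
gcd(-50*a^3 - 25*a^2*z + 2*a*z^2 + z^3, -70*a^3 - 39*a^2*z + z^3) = 10*a^2 + 7*a*z + z^2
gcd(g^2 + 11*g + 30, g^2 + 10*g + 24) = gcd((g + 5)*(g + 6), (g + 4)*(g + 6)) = g + 6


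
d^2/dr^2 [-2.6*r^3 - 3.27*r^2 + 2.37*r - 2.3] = -15.6*r - 6.54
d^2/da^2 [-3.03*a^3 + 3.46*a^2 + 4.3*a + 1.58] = 6.92 - 18.18*a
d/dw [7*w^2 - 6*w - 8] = 14*w - 6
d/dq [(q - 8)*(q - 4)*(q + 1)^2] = 4*q^3 - 30*q^2 + 18*q + 52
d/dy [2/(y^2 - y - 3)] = 2*(1 - 2*y)/(-y^2 + y + 3)^2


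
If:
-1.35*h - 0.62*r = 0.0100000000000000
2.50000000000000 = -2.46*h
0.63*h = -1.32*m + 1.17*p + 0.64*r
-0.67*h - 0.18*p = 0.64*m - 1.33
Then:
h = -1.02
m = 2.76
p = 1.36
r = 2.20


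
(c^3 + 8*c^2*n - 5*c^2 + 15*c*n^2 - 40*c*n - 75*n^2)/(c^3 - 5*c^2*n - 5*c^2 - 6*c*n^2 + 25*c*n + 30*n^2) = (c^2 + 8*c*n + 15*n^2)/(c^2 - 5*c*n - 6*n^2)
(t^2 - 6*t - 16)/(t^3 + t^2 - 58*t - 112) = 1/(t + 7)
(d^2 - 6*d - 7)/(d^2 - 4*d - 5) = (d - 7)/(d - 5)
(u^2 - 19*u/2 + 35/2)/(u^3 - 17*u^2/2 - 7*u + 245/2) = (2*u - 5)/(2*u^2 - 3*u - 35)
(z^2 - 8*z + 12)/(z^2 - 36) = (z - 2)/(z + 6)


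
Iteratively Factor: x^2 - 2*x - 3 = (x - 3)*(x + 1)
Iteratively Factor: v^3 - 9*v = (v + 3)*(v^2 - 3*v) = v*(v + 3)*(v - 3)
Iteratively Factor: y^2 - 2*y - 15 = (y - 5)*(y + 3)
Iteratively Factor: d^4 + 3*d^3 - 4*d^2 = (d)*(d^3 + 3*d^2 - 4*d) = d*(d - 1)*(d^2 + 4*d) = d^2*(d - 1)*(d + 4)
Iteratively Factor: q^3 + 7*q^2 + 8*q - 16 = (q + 4)*(q^2 + 3*q - 4) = (q - 1)*(q + 4)*(q + 4)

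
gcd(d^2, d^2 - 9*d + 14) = 1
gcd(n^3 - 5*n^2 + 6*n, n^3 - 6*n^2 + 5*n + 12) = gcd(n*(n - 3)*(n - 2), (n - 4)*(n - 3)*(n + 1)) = n - 3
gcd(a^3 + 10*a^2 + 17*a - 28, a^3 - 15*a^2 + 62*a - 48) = a - 1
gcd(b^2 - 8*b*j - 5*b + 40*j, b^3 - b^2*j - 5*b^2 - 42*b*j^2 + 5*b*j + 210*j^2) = b - 5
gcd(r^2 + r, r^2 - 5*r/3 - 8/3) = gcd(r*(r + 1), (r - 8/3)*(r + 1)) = r + 1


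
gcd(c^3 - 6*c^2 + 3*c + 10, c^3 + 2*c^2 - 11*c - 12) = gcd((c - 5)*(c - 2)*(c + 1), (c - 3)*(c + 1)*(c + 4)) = c + 1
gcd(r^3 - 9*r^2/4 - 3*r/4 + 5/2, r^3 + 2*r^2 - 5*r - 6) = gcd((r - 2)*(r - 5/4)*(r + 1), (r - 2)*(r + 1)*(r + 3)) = r^2 - r - 2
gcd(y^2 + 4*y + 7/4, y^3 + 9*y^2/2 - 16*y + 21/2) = 1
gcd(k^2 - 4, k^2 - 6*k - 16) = k + 2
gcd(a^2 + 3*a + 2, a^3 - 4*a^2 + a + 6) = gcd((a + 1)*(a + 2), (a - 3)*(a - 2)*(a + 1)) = a + 1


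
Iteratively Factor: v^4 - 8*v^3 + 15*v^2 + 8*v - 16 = (v - 4)*(v^3 - 4*v^2 - v + 4) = (v - 4)^2*(v^2 - 1) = (v - 4)^2*(v - 1)*(v + 1)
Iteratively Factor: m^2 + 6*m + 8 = (m + 4)*(m + 2)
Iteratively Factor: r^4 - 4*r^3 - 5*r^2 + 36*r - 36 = (r + 3)*(r^3 - 7*r^2 + 16*r - 12) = (r - 3)*(r + 3)*(r^2 - 4*r + 4) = (r - 3)*(r - 2)*(r + 3)*(r - 2)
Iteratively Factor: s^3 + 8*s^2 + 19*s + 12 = (s + 3)*(s^2 + 5*s + 4) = (s + 3)*(s + 4)*(s + 1)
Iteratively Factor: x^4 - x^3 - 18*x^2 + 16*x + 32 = (x + 4)*(x^3 - 5*x^2 + 2*x + 8) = (x + 1)*(x + 4)*(x^2 - 6*x + 8) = (x - 4)*(x + 1)*(x + 4)*(x - 2)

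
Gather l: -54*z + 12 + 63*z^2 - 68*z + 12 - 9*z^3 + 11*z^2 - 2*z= -9*z^3 + 74*z^2 - 124*z + 24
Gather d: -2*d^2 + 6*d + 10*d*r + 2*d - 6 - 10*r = -2*d^2 + d*(10*r + 8) - 10*r - 6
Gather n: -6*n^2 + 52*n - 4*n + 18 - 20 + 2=-6*n^2 + 48*n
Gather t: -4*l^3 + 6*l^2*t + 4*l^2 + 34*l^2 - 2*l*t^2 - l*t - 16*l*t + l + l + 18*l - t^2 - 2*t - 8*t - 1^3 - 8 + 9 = -4*l^3 + 38*l^2 + 20*l + t^2*(-2*l - 1) + t*(6*l^2 - 17*l - 10)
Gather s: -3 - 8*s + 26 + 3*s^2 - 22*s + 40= 3*s^2 - 30*s + 63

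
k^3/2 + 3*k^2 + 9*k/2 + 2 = (k/2 + 1/2)*(k + 1)*(k + 4)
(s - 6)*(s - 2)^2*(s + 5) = s^4 - 5*s^3 - 22*s^2 + 116*s - 120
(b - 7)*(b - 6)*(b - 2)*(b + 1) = b^4 - 14*b^3 + 53*b^2 - 16*b - 84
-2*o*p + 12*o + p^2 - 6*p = (-2*o + p)*(p - 6)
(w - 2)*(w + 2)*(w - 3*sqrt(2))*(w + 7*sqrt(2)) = w^4 + 4*sqrt(2)*w^3 - 46*w^2 - 16*sqrt(2)*w + 168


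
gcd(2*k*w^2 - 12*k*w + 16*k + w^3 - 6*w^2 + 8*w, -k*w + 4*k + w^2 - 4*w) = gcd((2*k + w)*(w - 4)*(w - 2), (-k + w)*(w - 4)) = w - 4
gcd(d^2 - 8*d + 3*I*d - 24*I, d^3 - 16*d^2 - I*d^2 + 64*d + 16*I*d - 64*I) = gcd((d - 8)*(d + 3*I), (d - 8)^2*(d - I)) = d - 8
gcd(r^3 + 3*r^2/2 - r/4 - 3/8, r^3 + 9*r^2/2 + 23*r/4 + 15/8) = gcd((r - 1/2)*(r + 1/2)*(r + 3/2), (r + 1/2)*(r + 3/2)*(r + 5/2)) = r^2 + 2*r + 3/4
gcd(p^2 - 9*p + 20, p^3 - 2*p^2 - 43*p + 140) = p^2 - 9*p + 20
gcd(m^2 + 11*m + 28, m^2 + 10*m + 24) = m + 4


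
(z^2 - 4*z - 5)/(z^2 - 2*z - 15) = (z + 1)/(z + 3)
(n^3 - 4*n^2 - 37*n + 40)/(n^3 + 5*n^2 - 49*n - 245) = (n^2 - 9*n + 8)/(n^2 - 49)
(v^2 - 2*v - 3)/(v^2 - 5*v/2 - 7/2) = 2*(v - 3)/(2*v - 7)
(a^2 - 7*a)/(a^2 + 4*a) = (a - 7)/(a + 4)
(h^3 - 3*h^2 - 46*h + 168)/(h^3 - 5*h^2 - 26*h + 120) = (h + 7)/(h + 5)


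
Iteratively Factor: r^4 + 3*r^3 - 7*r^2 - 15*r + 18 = (r - 2)*(r^3 + 5*r^2 + 3*r - 9) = (r - 2)*(r + 3)*(r^2 + 2*r - 3) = (r - 2)*(r + 3)^2*(r - 1)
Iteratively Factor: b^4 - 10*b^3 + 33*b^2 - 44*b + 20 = (b - 1)*(b^3 - 9*b^2 + 24*b - 20) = (b - 5)*(b - 1)*(b^2 - 4*b + 4) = (b - 5)*(b - 2)*(b - 1)*(b - 2)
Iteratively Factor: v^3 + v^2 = (v + 1)*(v^2) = v*(v + 1)*(v)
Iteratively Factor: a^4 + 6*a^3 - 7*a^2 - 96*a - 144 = (a + 3)*(a^3 + 3*a^2 - 16*a - 48) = (a + 3)*(a + 4)*(a^2 - a - 12) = (a - 4)*(a + 3)*(a + 4)*(a + 3)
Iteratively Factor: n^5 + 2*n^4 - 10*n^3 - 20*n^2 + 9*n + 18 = (n + 3)*(n^4 - n^3 - 7*n^2 + n + 6) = (n + 2)*(n + 3)*(n^3 - 3*n^2 - n + 3) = (n - 1)*(n + 2)*(n + 3)*(n^2 - 2*n - 3) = (n - 3)*(n - 1)*(n + 2)*(n + 3)*(n + 1)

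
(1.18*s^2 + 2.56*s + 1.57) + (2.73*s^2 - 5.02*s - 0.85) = 3.91*s^2 - 2.46*s + 0.72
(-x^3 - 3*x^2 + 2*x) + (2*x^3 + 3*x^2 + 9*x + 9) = x^3 + 11*x + 9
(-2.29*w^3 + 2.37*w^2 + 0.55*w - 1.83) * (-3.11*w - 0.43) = 7.1219*w^4 - 6.386*w^3 - 2.7296*w^2 + 5.4548*w + 0.7869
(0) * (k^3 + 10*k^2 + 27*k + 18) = 0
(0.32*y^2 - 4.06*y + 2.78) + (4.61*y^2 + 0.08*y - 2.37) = 4.93*y^2 - 3.98*y + 0.41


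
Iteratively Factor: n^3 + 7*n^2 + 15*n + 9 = (n + 3)*(n^2 + 4*n + 3) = (n + 1)*(n + 3)*(n + 3)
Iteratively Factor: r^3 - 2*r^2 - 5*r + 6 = (r + 2)*(r^2 - 4*r + 3) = (r - 3)*(r + 2)*(r - 1)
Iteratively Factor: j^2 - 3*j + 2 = (j - 2)*(j - 1)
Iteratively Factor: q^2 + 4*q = (q + 4)*(q)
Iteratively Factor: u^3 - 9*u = (u)*(u^2 - 9) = u*(u - 3)*(u + 3)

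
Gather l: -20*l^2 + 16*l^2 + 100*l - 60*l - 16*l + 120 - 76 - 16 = -4*l^2 + 24*l + 28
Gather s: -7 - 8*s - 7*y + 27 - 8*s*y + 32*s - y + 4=s*(24 - 8*y) - 8*y + 24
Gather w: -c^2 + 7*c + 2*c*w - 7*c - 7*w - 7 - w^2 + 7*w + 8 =-c^2 + 2*c*w - w^2 + 1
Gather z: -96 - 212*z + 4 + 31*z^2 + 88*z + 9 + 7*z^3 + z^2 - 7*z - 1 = 7*z^3 + 32*z^2 - 131*z - 84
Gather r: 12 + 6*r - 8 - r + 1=5*r + 5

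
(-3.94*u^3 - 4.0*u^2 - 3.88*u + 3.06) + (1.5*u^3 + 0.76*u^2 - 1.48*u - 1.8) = -2.44*u^3 - 3.24*u^2 - 5.36*u + 1.26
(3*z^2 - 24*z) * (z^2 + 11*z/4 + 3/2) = 3*z^4 - 63*z^3/4 - 123*z^2/2 - 36*z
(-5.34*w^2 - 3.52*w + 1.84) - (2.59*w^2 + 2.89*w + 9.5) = -7.93*w^2 - 6.41*w - 7.66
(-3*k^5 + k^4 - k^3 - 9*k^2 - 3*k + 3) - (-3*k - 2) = -3*k^5 + k^4 - k^3 - 9*k^2 + 5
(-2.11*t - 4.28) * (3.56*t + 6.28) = -7.5116*t^2 - 28.4876*t - 26.8784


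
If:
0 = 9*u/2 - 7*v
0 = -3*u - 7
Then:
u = -7/3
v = -3/2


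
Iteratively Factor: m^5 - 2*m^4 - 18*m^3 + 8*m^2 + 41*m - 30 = (m - 5)*(m^4 + 3*m^3 - 3*m^2 - 7*m + 6) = (m - 5)*(m - 1)*(m^3 + 4*m^2 + m - 6) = (m - 5)*(m - 1)*(m + 3)*(m^2 + m - 2) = (m - 5)*(m - 1)^2*(m + 3)*(m + 2)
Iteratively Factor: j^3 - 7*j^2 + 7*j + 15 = (j + 1)*(j^2 - 8*j + 15) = (j - 5)*(j + 1)*(j - 3)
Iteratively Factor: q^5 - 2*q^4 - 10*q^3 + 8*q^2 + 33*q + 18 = (q + 1)*(q^4 - 3*q^3 - 7*q^2 + 15*q + 18) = (q + 1)^2*(q^3 - 4*q^2 - 3*q + 18) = (q + 1)^2*(q + 2)*(q^2 - 6*q + 9) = (q - 3)*(q + 1)^2*(q + 2)*(q - 3)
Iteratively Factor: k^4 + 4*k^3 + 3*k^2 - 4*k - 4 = (k - 1)*(k^3 + 5*k^2 + 8*k + 4) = (k - 1)*(k + 2)*(k^2 + 3*k + 2) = (k - 1)*(k + 2)^2*(k + 1)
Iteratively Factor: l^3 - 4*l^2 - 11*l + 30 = (l + 3)*(l^2 - 7*l + 10) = (l - 2)*(l + 3)*(l - 5)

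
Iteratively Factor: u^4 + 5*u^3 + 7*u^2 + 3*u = (u + 1)*(u^3 + 4*u^2 + 3*u) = (u + 1)^2*(u^2 + 3*u) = (u + 1)^2*(u + 3)*(u)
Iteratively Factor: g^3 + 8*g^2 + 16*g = (g + 4)*(g^2 + 4*g) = g*(g + 4)*(g + 4)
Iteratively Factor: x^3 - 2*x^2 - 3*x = (x - 3)*(x^2 + x) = x*(x - 3)*(x + 1)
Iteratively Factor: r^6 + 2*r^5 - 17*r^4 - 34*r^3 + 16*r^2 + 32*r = (r + 4)*(r^5 - 2*r^4 - 9*r^3 + 2*r^2 + 8*r) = (r - 4)*(r + 4)*(r^4 + 2*r^3 - r^2 - 2*r) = (r - 4)*(r + 1)*(r + 4)*(r^3 + r^2 - 2*r) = (r - 4)*(r - 1)*(r + 1)*(r + 4)*(r^2 + 2*r) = r*(r - 4)*(r - 1)*(r + 1)*(r + 4)*(r + 2)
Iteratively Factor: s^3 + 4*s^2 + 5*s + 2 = (s + 1)*(s^2 + 3*s + 2) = (s + 1)^2*(s + 2)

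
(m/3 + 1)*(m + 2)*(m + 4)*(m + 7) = m^4/3 + 16*m^3/3 + 89*m^2/3 + 206*m/3 + 56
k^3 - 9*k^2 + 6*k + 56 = (k - 7)*(k - 4)*(k + 2)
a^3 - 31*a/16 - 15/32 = (a - 3/2)*(a + 1/4)*(a + 5/4)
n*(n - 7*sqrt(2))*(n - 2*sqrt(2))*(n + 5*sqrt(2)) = n^4 - 4*sqrt(2)*n^3 - 62*n^2 + 140*sqrt(2)*n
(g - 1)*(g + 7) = g^2 + 6*g - 7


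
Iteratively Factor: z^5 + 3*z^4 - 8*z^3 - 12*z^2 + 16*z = (z)*(z^4 + 3*z^3 - 8*z^2 - 12*z + 16) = z*(z + 2)*(z^3 + z^2 - 10*z + 8) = z*(z - 2)*(z + 2)*(z^2 + 3*z - 4) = z*(z - 2)*(z + 2)*(z + 4)*(z - 1)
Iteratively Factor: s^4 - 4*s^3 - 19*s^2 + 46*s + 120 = (s - 5)*(s^3 + s^2 - 14*s - 24) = (s - 5)*(s - 4)*(s^2 + 5*s + 6) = (s - 5)*(s - 4)*(s + 2)*(s + 3)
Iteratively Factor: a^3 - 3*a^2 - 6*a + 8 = (a - 4)*(a^2 + a - 2) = (a - 4)*(a - 1)*(a + 2)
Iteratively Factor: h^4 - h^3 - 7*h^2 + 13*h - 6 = (h - 1)*(h^3 - 7*h + 6) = (h - 1)^2*(h^2 + h - 6) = (h - 2)*(h - 1)^2*(h + 3)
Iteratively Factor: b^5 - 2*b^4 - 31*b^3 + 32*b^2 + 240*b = (b + 4)*(b^4 - 6*b^3 - 7*b^2 + 60*b) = b*(b + 4)*(b^3 - 6*b^2 - 7*b + 60) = b*(b + 3)*(b + 4)*(b^2 - 9*b + 20) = b*(b - 4)*(b + 3)*(b + 4)*(b - 5)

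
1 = 1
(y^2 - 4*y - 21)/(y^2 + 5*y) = (y^2 - 4*y - 21)/(y*(y + 5))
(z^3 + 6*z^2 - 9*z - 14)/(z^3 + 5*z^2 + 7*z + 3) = (z^2 + 5*z - 14)/(z^2 + 4*z + 3)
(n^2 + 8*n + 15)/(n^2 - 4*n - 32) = (n^2 + 8*n + 15)/(n^2 - 4*n - 32)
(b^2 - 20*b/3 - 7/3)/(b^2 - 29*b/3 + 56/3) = (3*b + 1)/(3*b - 8)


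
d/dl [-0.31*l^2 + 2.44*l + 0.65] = 2.44 - 0.62*l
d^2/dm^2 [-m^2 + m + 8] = -2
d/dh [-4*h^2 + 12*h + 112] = 12 - 8*h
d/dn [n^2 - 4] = 2*n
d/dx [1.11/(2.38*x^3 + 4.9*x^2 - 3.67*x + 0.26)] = (-7.9254*x^2 - 10.878*x + 4.0737)/(2.38*x^3 + 4.9*x^2 - 3.67*x + 0.26)^2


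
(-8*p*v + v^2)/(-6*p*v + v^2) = (8*p - v)/(6*p - v)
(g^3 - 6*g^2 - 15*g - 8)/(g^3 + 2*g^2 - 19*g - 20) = (g^2 - 7*g - 8)/(g^2 + g - 20)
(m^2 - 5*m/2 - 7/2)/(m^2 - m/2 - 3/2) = (2*m - 7)/(2*m - 3)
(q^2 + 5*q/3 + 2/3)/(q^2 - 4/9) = 3*(q + 1)/(3*q - 2)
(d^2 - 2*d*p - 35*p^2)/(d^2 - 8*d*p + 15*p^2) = (d^2 - 2*d*p - 35*p^2)/(d^2 - 8*d*p + 15*p^2)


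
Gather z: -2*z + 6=6 - 2*z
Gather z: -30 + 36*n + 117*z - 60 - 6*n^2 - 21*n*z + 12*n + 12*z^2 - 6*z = -6*n^2 + 48*n + 12*z^2 + z*(111 - 21*n) - 90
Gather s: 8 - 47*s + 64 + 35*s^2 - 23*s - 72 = 35*s^2 - 70*s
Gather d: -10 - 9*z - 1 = -9*z - 11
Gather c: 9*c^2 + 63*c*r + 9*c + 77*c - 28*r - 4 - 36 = 9*c^2 + c*(63*r + 86) - 28*r - 40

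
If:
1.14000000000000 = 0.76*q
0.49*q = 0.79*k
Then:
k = 0.93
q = 1.50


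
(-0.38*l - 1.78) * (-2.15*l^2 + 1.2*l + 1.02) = 0.817*l^3 + 3.371*l^2 - 2.5236*l - 1.8156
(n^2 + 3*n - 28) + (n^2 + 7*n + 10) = 2*n^2 + 10*n - 18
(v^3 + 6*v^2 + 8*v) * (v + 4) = v^4 + 10*v^3 + 32*v^2 + 32*v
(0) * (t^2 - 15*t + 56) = 0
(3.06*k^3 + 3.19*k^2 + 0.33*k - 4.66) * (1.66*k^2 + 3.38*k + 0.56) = 5.0796*k^5 + 15.6382*k^4 + 13.0436*k^3 - 4.8338*k^2 - 15.566*k - 2.6096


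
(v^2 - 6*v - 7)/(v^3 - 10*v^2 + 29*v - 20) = (v^2 - 6*v - 7)/(v^3 - 10*v^2 + 29*v - 20)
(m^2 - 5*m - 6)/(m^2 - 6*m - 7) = (m - 6)/(m - 7)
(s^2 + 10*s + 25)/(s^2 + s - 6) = (s^2 + 10*s + 25)/(s^2 + s - 6)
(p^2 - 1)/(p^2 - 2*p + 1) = (p + 1)/(p - 1)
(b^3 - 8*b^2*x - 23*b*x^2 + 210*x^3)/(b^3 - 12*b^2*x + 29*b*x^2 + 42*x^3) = (b + 5*x)/(b + x)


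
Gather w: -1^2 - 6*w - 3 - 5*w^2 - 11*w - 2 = -5*w^2 - 17*w - 6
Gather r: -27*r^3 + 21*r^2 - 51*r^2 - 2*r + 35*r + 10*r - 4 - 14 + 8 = -27*r^3 - 30*r^2 + 43*r - 10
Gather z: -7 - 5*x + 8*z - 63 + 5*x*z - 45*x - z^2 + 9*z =-50*x - z^2 + z*(5*x + 17) - 70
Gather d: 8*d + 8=8*d + 8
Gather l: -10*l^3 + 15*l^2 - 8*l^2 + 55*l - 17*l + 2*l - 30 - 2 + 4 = -10*l^3 + 7*l^2 + 40*l - 28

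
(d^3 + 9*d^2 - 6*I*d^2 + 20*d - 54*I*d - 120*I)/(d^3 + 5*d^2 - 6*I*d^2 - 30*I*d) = (d + 4)/d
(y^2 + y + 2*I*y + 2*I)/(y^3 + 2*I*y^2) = (y + 1)/y^2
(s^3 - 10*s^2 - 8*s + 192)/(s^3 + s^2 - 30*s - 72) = (s - 8)/(s + 3)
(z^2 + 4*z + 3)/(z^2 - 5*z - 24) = (z + 1)/(z - 8)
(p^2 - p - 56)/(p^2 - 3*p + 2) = (p^2 - p - 56)/(p^2 - 3*p + 2)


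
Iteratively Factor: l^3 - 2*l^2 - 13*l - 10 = (l - 5)*(l^2 + 3*l + 2) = (l - 5)*(l + 1)*(l + 2)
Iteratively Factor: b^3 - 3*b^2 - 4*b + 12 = (b - 3)*(b^2 - 4) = (b - 3)*(b - 2)*(b + 2)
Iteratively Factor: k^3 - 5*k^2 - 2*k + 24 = (k - 4)*(k^2 - k - 6) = (k - 4)*(k + 2)*(k - 3)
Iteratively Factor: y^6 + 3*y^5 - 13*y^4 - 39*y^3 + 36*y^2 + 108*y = (y + 2)*(y^5 + y^4 - 15*y^3 - 9*y^2 + 54*y) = (y - 3)*(y + 2)*(y^4 + 4*y^3 - 3*y^2 - 18*y) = (y - 3)*(y + 2)*(y + 3)*(y^3 + y^2 - 6*y) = (y - 3)*(y + 2)*(y + 3)^2*(y^2 - 2*y) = y*(y - 3)*(y + 2)*(y + 3)^2*(y - 2)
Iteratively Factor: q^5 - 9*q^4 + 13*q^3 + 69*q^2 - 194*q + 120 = (q - 5)*(q^4 - 4*q^3 - 7*q^2 + 34*q - 24) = (q - 5)*(q - 4)*(q^3 - 7*q + 6) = (q - 5)*(q - 4)*(q - 2)*(q^2 + 2*q - 3) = (q - 5)*(q - 4)*(q - 2)*(q - 1)*(q + 3)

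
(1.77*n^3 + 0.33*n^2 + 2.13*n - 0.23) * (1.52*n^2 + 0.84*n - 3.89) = 2.6904*n^5 + 1.9884*n^4 - 3.3705*n^3 + 0.1559*n^2 - 8.4789*n + 0.8947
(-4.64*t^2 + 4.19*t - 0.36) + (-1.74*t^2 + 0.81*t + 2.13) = -6.38*t^2 + 5.0*t + 1.77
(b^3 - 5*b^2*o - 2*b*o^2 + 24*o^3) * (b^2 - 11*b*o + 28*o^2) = b^5 - 16*b^4*o + 81*b^3*o^2 - 94*b^2*o^3 - 320*b*o^4 + 672*o^5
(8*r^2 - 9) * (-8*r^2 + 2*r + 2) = -64*r^4 + 16*r^3 + 88*r^2 - 18*r - 18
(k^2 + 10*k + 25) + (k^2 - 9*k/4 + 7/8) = 2*k^2 + 31*k/4 + 207/8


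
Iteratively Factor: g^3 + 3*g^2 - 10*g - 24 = (g + 2)*(g^2 + g - 12) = (g + 2)*(g + 4)*(g - 3)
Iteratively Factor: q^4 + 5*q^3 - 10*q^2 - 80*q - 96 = (q + 4)*(q^3 + q^2 - 14*q - 24) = (q + 3)*(q + 4)*(q^2 - 2*q - 8) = (q + 2)*(q + 3)*(q + 4)*(q - 4)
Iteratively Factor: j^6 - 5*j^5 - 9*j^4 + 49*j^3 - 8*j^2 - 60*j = (j + 3)*(j^5 - 8*j^4 + 15*j^3 + 4*j^2 - 20*j) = (j - 2)*(j + 3)*(j^4 - 6*j^3 + 3*j^2 + 10*j) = j*(j - 2)*(j + 3)*(j^3 - 6*j^2 + 3*j + 10) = j*(j - 2)^2*(j + 3)*(j^2 - 4*j - 5) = j*(j - 2)^2*(j + 1)*(j + 3)*(j - 5)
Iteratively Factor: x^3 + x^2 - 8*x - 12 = (x + 2)*(x^2 - x - 6) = (x + 2)^2*(x - 3)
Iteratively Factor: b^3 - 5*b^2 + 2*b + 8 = (b - 2)*(b^2 - 3*b - 4) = (b - 2)*(b + 1)*(b - 4)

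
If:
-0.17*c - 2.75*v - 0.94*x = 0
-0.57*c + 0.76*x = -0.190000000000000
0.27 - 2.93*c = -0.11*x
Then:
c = 0.09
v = 0.06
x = -0.19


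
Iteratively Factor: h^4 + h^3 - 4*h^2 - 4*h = (h + 1)*(h^3 - 4*h) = (h + 1)*(h + 2)*(h^2 - 2*h) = (h - 2)*(h + 1)*(h + 2)*(h)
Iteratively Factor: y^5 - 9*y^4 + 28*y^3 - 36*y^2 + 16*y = (y - 2)*(y^4 - 7*y^3 + 14*y^2 - 8*y) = (y - 2)^2*(y^3 - 5*y^2 + 4*y) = (y - 2)^2*(y - 1)*(y^2 - 4*y) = (y - 4)*(y - 2)^2*(y - 1)*(y)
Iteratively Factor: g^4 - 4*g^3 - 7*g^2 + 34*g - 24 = (g - 4)*(g^3 - 7*g + 6) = (g - 4)*(g - 1)*(g^2 + g - 6) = (g - 4)*(g - 1)*(g + 3)*(g - 2)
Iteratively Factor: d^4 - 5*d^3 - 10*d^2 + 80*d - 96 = (d + 4)*(d^3 - 9*d^2 + 26*d - 24) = (d - 2)*(d + 4)*(d^2 - 7*d + 12) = (d - 4)*(d - 2)*(d + 4)*(d - 3)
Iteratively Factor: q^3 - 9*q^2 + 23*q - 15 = (q - 3)*(q^2 - 6*q + 5) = (q - 3)*(q - 1)*(q - 5)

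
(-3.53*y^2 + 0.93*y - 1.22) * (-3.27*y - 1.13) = 11.5431*y^3 + 0.947799999999999*y^2 + 2.9385*y + 1.3786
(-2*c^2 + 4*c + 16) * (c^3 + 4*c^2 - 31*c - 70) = -2*c^5 - 4*c^4 + 94*c^3 + 80*c^2 - 776*c - 1120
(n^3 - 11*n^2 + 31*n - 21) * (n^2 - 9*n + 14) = n^5 - 20*n^4 + 144*n^3 - 454*n^2 + 623*n - 294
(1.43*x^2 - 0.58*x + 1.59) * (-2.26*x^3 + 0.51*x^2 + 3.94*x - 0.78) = -3.2318*x^5 + 2.0401*x^4 + 1.745*x^3 - 2.5897*x^2 + 6.717*x - 1.2402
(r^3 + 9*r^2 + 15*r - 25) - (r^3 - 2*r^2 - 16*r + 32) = 11*r^2 + 31*r - 57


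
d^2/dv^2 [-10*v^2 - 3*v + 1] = -20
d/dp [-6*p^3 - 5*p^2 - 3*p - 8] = -18*p^2 - 10*p - 3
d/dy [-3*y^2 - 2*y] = -6*y - 2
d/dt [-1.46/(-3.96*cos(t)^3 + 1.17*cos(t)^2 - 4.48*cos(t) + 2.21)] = (17.3448*cos(t)^2 - 3.4164*cos(t) + 6.5408)*sin(t)/(3.96*cos(t)^3 - 1.17*cos(t)^2 + 4.48*cos(t) - 2.21)^2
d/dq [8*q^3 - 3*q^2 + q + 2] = 24*q^2 - 6*q + 1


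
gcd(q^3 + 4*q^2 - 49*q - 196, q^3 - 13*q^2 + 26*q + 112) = q - 7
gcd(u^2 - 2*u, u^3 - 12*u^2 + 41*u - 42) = u - 2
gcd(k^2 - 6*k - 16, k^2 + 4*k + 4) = k + 2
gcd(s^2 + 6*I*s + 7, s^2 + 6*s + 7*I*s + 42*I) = s + 7*I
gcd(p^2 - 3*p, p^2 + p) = p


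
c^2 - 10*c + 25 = (c - 5)^2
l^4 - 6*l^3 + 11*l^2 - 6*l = l*(l - 3)*(l - 2)*(l - 1)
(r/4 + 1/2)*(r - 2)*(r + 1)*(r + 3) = r^4/4 + r^3 - r^2/4 - 4*r - 3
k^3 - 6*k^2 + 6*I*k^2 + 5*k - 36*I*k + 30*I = (k - 5)*(k - 1)*(k + 6*I)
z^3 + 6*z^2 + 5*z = z*(z + 1)*(z + 5)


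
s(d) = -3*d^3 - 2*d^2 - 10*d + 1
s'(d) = -9*d^2 - 4*d - 10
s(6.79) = -1098.25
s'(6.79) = -452.10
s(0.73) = -8.53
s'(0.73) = -17.72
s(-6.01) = 640.11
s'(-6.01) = -311.04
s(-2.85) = 82.70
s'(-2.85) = -71.70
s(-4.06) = 209.40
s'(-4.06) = -142.11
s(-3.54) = 144.42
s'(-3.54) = -108.62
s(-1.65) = 25.53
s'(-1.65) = -27.90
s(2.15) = -59.56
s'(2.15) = -60.20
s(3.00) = -128.00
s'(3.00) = -103.00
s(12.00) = -5591.00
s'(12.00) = -1354.00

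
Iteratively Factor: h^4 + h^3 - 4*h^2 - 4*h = (h - 2)*(h^3 + 3*h^2 + 2*h) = h*(h - 2)*(h^2 + 3*h + 2) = h*(h - 2)*(h + 2)*(h + 1)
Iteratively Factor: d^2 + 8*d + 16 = (d + 4)*(d + 4)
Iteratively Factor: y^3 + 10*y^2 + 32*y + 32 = (y + 4)*(y^2 + 6*y + 8) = (y + 2)*(y + 4)*(y + 4)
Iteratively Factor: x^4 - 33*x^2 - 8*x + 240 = (x - 3)*(x^3 + 3*x^2 - 24*x - 80) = (x - 3)*(x + 4)*(x^2 - x - 20) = (x - 3)*(x + 4)^2*(x - 5)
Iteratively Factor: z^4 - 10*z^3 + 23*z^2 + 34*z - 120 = (z - 4)*(z^3 - 6*z^2 - z + 30) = (z - 4)*(z - 3)*(z^2 - 3*z - 10) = (z - 5)*(z - 4)*(z - 3)*(z + 2)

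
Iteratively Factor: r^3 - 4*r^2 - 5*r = (r + 1)*(r^2 - 5*r) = r*(r + 1)*(r - 5)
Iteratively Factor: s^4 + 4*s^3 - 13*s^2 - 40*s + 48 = (s + 4)*(s^3 - 13*s + 12) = (s - 3)*(s + 4)*(s^2 + 3*s - 4) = (s - 3)*(s + 4)^2*(s - 1)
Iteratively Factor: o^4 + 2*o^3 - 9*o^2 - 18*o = (o + 2)*(o^3 - 9*o) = (o + 2)*(o + 3)*(o^2 - 3*o) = o*(o + 2)*(o + 3)*(o - 3)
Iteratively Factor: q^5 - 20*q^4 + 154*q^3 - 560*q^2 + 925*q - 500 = (q - 4)*(q^4 - 16*q^3 + 90*q^2 - 200*q + 125) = (q - 4)*(q - 1)*(q^3 - 15*q^2 + 75*q - 125) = (q - 5)*(q - 4)*(q - 1)*(q^2 - 10*q + 25) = (q - 5)^2*(q - 4)*(q - 1)*(q - 5)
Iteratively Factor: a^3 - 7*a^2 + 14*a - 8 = (a - 2)*(a^2 - 5*a + 4) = (a - 2)*(a - 1)*(a - 4)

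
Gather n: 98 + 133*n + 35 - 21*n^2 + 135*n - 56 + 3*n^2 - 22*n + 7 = -18*n^2 + 246*n + 84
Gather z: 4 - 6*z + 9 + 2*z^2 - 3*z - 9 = 2*z^2 - 9*z + 4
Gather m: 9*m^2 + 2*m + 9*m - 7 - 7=9*m^2 + 11*m - 14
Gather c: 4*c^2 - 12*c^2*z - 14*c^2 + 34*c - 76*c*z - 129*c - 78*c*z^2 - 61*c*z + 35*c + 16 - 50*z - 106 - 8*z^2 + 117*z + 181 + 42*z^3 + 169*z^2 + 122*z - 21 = c^2*(-12*z - 10) + c*(-78*z^2 - 137*z - 60) + 42*z^3 + 161*z^2 + 189*z + 70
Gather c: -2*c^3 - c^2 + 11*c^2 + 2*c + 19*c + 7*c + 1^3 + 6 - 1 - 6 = -2*c^3 + 10*c^2 + 28*c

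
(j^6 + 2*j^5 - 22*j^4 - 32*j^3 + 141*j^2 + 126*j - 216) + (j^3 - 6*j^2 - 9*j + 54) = j^6 + 2*j^5 - 22*j^4 - 31*j^3 + 135*j^2 + 117*j - 162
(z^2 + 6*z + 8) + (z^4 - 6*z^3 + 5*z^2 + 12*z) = z^4 - 6*z^3 + 6*z^2 + 18*z + 8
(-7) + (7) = 0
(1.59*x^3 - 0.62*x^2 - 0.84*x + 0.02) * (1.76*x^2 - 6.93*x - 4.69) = 2.7984*x^5 - 12.1099*x^4 - 4.6389*x^3 + 8.7642*x^2 + 3.801*x - 0.0938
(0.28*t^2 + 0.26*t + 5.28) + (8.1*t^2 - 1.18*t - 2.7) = 8.38*t^2 - 0.92*t + 2.58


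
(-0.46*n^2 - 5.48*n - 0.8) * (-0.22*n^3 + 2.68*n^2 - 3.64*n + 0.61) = 0.1012*n^5 - 0.0272000000000001*n^4 - 12.836*n^3 + 17.5226*n^2 - 0.4308*n - 0.488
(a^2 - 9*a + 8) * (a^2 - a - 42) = a^4 - 10*a^3 - 25*a^2 + 370*a - 336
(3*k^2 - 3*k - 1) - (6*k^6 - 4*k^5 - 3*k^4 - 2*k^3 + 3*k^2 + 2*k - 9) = -6*k^6 + 4*k^5 + 3*k^4 + 2*k^3 - 5*k + 8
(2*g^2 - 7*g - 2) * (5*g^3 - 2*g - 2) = 10*g^5 - 35*g^4 - 14*g^3 + 10*g^2 + 18*g + 4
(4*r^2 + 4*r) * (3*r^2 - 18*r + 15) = 12*r^4 - 60*r^3 - 12*r^2 + 60*r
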